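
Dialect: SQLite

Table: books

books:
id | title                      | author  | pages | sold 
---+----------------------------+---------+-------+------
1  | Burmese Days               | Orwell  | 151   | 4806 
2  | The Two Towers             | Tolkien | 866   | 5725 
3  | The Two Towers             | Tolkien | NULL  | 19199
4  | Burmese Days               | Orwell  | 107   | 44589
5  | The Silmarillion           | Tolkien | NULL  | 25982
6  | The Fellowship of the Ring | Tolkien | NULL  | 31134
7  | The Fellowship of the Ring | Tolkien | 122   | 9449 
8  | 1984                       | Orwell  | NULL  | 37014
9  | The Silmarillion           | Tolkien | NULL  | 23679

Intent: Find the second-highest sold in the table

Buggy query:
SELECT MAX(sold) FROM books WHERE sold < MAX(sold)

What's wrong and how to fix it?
Bug: MAX(sold) on the right of the comparison is an aggregate-in-WHERE error

Fix: Put the inner MAX in a scalar subquery

Corrected query:
SELECT MAX(sold) FROM books WHERE sold < (SELECT MAX(sold) FROM books)

Result:
MAX(sold)
---------
37014    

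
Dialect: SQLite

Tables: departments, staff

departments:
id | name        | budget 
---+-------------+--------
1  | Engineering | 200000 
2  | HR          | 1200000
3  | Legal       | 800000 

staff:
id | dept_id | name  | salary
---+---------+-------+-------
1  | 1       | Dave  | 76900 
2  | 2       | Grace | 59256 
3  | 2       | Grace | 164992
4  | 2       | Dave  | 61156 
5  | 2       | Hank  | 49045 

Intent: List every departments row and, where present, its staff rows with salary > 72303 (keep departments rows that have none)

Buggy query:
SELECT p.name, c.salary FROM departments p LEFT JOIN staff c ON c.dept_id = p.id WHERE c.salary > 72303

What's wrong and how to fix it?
Bug: A WHERE condition on the right-hand table after LEFT JOIN drops unmatched parents

Fix: Move the right-table condition into the ON clause so unmatched parents are kept

Corrected query:
SELECT p.name, c.salary FROM departments p LEFT JOIN staff c ON c.dept_id = p.id AND c.salary > 72303

Result:
name        | salary
------------+-------
Engineering | 76900 
HR          | 164992
Legal       | NULL  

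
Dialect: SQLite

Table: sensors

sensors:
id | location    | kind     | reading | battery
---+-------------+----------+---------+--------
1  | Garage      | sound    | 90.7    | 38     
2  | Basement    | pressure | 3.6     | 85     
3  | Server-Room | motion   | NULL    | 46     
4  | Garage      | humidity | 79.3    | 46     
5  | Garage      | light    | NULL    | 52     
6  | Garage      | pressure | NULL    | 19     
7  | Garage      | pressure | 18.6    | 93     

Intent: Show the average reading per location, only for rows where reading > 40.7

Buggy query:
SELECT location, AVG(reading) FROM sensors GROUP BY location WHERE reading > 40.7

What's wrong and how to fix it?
Bug: Row-level WHERE must come before GROUP BY in the clause order

Fix: Place WHERE between FROM and GROUP BY

Corrected query:
SELECT location, AVG(reading) FROM sensors WHERE reading > 40.7 GROUP BY location

Result:
location | AVG(reading)
---------+-------------
Garage   | 85          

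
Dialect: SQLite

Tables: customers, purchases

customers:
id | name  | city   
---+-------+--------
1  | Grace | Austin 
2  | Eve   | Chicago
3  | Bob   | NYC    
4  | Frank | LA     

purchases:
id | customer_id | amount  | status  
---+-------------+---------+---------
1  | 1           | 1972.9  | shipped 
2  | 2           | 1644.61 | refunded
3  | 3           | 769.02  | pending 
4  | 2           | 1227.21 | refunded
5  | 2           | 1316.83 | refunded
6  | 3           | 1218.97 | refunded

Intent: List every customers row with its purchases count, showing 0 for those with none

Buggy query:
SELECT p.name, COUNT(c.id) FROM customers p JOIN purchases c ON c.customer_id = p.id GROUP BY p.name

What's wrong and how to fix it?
Bug: An inner join excludes parents with zero children

Fix: Use LEFT JOIN so parents without children still appear (COUNT(c.id) gives 0)

Corrected query:
SELECT p.name, COUNT(c.id) FROM customers p LEFT JOIN purchases c ON c.customer_id = p.id GROUP BY p.name

Result:
name  | COUNT(c.id)
------+------------
Bob   | 2          
Eve   | 3          
Frank | 0          
Grace | 1          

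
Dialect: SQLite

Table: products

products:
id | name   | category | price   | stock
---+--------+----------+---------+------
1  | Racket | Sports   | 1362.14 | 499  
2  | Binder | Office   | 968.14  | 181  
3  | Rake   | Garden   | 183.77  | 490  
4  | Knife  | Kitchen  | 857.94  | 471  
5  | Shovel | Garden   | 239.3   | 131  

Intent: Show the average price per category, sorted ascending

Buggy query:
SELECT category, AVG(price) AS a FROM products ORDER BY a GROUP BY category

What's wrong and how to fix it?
Bug: ORDER BY appears before GROUP BY; SQL clause order requires GROUP BY first

Fix: Move ORDER BY to the end, after GROUP BY

Corrected query:
SELECT category, AVG(price) AS a FROM products GROUP BY category ORDER BY a

Result:
category | a      
---------+--------
Garden   | 211.535
Kitchen  | 857.94 
Office   | 968.14 
Sports   | 1362.14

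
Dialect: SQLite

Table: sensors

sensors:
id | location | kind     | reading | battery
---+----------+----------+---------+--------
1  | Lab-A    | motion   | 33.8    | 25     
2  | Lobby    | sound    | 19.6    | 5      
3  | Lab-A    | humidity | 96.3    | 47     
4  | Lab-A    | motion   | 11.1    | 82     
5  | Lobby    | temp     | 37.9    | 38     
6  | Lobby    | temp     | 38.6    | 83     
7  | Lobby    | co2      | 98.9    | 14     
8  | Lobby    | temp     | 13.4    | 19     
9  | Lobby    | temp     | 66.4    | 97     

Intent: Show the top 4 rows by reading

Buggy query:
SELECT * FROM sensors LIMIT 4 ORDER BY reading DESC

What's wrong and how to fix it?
Bug: LIMIT must come after ORDER BY

Fix: Sort with ORDER BY, then apply LIMIT

Corrected query:
SELECT * FROM sensors ORDER BY reading DESC LIMIT 4

Result:
id | location | kind     | reading | battery
---+----------+----------+---------+--------
7  | Lobby    | co2      | 98.9    | 14     
3  | Lab-A    | humidity | 96.3    | 47     
9  | Lobby    | temp     | 66.4    | 97     
6  | Lobby    | temp     | 38.6    | 83     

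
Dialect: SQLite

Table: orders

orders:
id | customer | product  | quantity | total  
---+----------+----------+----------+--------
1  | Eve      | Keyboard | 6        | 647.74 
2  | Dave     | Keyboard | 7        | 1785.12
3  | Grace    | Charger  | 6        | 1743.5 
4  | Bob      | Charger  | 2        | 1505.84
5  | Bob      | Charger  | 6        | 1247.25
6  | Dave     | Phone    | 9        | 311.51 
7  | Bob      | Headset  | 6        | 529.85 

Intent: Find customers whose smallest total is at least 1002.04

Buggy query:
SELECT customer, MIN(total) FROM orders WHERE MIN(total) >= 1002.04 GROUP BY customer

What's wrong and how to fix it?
Bug: Aggregates like MIN are computed per group after WHERE runs

Fix: Replace WHERE with HAVING after the GROUP BY

Corrected query:
SELECT customer, MIN(total) FROM orders GROUP BY customer HAVING MIN(total) >= 1002.04

Result:
customer | MIN(total)
---------+-----------
Grace    | 1743.5    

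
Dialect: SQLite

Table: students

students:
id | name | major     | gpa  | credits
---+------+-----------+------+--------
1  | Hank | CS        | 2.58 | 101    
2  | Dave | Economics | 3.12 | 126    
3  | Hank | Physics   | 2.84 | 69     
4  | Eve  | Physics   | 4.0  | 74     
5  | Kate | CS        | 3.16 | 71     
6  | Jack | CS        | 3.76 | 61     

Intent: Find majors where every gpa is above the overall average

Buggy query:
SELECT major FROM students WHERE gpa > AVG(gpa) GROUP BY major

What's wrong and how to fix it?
Bug: WHERE evaluates per row before aggregation, so AVG() is unavailable

Fix: Compute the overall average in a scalar subquery and compare each group's MIN against it in HAVING

Corrected query:
SELECT major FROM students GROUP BY major HAVING MIN(gpa) > (SELECT AVG(gpa) FROM students)

Result:
(no rows)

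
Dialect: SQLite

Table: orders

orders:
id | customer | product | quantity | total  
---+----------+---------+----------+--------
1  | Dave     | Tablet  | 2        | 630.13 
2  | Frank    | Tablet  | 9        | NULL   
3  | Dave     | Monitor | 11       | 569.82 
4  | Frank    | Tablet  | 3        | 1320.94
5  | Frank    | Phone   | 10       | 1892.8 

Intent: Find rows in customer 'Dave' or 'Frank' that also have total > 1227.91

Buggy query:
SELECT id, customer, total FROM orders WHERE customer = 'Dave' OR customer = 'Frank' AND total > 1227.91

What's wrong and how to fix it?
Bug: Without parentheses, AND is evaluated before OR, so the total filter only applies to the 'Frank' branch

Fix: Group the OR with parentheses (or use IN), then AND the threshold

Corrected query:
SELECT id, customer, total FROM orders WHERE (customer = 'Dave' OR customer = 'Frank') AND total > 1227.91

Result:
id | customer | total  
---+----------+--------
4  | Frank    | 1320.94
5  | Frank    | 1892.8 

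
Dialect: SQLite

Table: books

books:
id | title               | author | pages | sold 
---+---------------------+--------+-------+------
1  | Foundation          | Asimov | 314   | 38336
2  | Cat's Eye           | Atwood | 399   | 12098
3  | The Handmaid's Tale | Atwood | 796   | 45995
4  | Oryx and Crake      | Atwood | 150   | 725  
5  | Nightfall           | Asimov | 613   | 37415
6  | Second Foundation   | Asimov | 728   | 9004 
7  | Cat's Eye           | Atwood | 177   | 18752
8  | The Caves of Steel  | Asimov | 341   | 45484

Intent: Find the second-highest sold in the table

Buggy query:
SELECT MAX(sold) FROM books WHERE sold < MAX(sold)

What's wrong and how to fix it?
Bug: MAX(sold) on the right of the comparison is an aggregate-in-WHERE error

Fix: Compute the overall MAX in a subquery, then take MAX of rows below it

Corrected query:
SELECT MAX(sold) FROM books WHERE sold < (SELECT MAX(sold) FROM books)

Result:
MAX(sold)
---------
45484    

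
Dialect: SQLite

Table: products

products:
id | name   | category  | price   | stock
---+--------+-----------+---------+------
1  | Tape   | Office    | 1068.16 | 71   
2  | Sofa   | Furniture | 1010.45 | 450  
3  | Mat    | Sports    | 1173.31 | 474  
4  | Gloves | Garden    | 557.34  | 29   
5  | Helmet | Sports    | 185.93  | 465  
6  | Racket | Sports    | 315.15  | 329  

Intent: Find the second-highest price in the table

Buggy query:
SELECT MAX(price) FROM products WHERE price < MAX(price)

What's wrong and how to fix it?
Bug: The inner MAX is an aggregate inside WHERE, which is not allowed

Fix: Put the inner MAX in a scalar subquery

Corrected query:
SELECT MAX(price) FROM products WHERE price < (SELECT MAX(price) FROM products)

Result:
MAX(price)
----------
1068.16   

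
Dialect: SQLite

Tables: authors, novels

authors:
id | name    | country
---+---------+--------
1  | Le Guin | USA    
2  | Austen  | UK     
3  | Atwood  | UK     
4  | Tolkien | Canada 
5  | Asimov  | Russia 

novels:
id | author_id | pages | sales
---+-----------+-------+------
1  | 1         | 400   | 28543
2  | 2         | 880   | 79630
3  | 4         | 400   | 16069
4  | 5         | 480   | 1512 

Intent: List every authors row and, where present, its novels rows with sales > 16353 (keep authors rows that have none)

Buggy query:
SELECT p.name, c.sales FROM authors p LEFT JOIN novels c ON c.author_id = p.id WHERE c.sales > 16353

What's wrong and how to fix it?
Bug: Filtering c.sales in WHERE discards the NULL rows produced by LEFT JOIN, turning it into an inner join

Fix: Put 'c.sales > 16353' in the JOIN's ON clause instead of WHERE

Corrected query:
SELECT p.name, c.sales FROM authors p LEFT JOIN novels c ON c.author_id = p.id AND c.sales > 16353

Result:
name    | sales
--------+------
Le Guin | 28543
Austen  | 79630
Atwood  | NULL 
Tolkien | NULL 
Asimov  | NULL 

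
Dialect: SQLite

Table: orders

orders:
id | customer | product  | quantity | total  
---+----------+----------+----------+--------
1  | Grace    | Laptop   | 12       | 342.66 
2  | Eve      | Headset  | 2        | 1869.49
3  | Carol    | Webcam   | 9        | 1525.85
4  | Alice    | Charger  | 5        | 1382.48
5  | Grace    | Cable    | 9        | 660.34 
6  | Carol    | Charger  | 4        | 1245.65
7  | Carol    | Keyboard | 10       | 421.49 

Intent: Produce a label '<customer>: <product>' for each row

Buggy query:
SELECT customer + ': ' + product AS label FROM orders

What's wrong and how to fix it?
Bug: SQLite uses || for string concatenation; + coerces text to numbers (yielding 0)

Fix: Replace + with || to concatenate text

Corrected query:
SELECT customer || ': ' || product AS label FROM orders

Result:
label          
---------------
Grace: Laptop  
Eve: Headset   
Carol: Webcam  
Alice: Charger 
Grace: Cable   
Carol: Charger 
Carol: Keyboard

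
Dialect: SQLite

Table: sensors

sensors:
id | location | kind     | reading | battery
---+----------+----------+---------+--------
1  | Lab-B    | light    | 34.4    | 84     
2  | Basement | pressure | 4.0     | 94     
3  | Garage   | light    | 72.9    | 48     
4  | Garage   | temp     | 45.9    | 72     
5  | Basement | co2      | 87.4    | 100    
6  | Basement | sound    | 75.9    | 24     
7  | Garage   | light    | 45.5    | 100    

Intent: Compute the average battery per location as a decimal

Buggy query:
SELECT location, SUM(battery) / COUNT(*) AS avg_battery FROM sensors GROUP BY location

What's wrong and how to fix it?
Bug: Both operands are integers, so '/' performs integer division and truncates

Fix: Cast one side to REAL so the division keeps the fractional part

Corrected query:
SELECT location, SUM(battery) * 1.0 / COUNT(*) AS avg_battery FROM sensors GROUP BY location

Result:
location | avg_battery
---------+------------
Basement | 72.666667  
Garage   | 73.333333  
Lab-B    | 84         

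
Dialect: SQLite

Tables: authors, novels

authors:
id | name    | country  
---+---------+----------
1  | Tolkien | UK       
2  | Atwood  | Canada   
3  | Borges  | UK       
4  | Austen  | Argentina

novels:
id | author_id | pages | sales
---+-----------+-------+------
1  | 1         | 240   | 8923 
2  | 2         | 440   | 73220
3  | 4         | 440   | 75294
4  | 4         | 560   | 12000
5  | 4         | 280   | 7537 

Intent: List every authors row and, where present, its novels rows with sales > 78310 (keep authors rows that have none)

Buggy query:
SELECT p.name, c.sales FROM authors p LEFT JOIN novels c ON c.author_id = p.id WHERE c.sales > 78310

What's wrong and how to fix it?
Bug: A WHERE condition on the right-hand table after LEFT JOIN drops unmatched parents

Fix: Move the right-table condition into the ON clause so unmatched parents are kept

Corrected query:
SELECT p.name, c.sales FROM authors p LEFT JOIN novels c ON c.author_id = p.id AND c.sales > 78310

Result:
name    | sales
--------+------
Tolkien | NULL 
Atwood  | NULL 
Borges  | NULL 
Austen  | NULL 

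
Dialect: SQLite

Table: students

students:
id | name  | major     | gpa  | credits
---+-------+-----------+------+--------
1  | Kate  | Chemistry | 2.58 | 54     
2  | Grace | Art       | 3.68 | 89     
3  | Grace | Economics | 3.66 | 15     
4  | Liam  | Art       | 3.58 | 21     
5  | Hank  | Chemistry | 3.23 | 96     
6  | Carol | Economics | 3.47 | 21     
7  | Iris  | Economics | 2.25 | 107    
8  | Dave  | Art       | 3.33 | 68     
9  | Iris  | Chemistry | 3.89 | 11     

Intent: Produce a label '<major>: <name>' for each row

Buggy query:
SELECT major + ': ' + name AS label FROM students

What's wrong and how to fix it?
Bug: '+' is numeric addition; on text columns SQLite converts them to 0 instead of concatenating

Fix: Replace + with || to concatenate text

Corrected query:
SELECT major || ': ' || name AS label FROM students

Result:
label           
----------------
Chemistry: Kate 
Art: Grace      
Economics: Grace
Art: Liam       
Chemistry: Hank 
Economics: Carol
Economics: Iris 
Art: Dave       
Chemistry: Iris 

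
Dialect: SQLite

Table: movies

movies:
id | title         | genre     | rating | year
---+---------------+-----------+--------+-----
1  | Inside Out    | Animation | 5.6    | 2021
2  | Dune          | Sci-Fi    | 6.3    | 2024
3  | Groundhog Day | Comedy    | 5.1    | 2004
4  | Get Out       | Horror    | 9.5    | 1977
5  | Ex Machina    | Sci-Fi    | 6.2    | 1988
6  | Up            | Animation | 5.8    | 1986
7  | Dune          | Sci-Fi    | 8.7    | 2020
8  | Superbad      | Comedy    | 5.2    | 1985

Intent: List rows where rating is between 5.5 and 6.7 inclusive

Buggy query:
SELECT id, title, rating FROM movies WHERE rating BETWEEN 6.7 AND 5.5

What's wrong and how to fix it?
Bug: BETWEEN expects the lower bound first; with 6.7 AND 5.5 the range is empty

Fix: Swap the bounds so the smaller value comes first

Corrected query:
SELECT id, title, rating FROM movies WHERE rating BETWEEN 5.5 AND 6.7

Result:
id | title      | rating
---+------------+-------
1  | Inside Out | 5.6   
2  | Dune       | 6.3   
5  | Ex Machina | 6.2   
6  | Up         | 5.8   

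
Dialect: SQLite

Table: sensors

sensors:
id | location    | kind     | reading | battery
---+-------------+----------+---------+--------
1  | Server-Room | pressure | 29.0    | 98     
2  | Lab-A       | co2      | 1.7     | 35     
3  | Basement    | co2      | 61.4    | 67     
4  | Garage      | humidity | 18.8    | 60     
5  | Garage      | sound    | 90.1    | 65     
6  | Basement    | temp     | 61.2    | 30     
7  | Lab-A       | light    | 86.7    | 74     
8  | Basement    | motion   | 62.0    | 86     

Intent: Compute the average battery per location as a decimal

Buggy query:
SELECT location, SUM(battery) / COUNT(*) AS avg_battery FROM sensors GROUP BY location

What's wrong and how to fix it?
Bug: SUM(battery) and COUNT(*) are both integers; the division truncates the fractional part

Fix: Multiply by 1.0 (or CAST to REAL) to force floating-point division

Corrected query:
SELECT location, SUM(battery) * 1.0 / COUNT(*) AS avg_battery FROM sensors GROUP BY location

Result:
location    | avg_battery
------------+------------
Basement    | 61         
Garage      | 62.5       
Lab-A       | 54.5       
Server-Room | 98         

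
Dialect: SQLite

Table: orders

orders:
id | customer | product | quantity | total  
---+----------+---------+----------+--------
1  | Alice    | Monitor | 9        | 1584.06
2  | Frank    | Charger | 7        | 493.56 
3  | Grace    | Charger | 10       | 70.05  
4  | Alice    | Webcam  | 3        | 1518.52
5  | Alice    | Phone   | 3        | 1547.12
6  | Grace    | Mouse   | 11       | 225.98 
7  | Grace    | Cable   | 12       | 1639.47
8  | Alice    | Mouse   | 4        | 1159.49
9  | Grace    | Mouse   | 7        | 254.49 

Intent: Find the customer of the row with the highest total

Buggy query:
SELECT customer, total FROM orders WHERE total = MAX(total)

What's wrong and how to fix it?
Bug: MAX(total) is an aggregate and cannot be used directly in WHERE

Fix: Wrap MAX in a scalar subquery so WHERE compares against a single value

Corrected query:
SELECT customer, total FROM orders WHERE total = (SELECT MAX(total) FROM orders)

Result:
customer | total  
---------+--------
Grace    | 1639.47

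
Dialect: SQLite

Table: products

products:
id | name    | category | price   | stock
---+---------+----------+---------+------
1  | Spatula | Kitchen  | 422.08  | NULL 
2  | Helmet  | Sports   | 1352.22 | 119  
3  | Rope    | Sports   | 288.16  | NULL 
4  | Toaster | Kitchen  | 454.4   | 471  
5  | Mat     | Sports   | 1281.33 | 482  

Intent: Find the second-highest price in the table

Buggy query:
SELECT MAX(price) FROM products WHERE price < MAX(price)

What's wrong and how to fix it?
Bug: MAX(price) on the right of the comparison is an aggregate-in-WHERE error

Fix: Put the inner MAX in a scalar subquery

Corrected query:
SELECT MAX(price) FROM products WHERE price < (SELECT MAX(price) FROM products)

Result:
MAX(price)
----------
1281.33   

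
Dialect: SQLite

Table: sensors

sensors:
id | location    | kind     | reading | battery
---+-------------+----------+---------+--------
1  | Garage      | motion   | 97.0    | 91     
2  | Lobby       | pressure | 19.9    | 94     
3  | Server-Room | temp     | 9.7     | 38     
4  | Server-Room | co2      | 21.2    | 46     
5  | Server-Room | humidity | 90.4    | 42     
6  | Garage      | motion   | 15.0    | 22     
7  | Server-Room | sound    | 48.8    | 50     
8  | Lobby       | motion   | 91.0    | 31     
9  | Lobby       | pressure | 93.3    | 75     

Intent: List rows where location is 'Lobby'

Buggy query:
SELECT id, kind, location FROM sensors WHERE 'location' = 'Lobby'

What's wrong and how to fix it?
Bug: Single quotes denote string literals in SQL; the column name is being compared as a constant string

Fix: Reference the column as location without single quotes

Corrected query:
SELECT id, kind, location FROM sensors WHERE location = 'Lobby'

Result:
id | kind     | location
---+----------+---------
2  | pressure | Lobby   
8  | motion   | Lobby   
9  | pressure | Lobby   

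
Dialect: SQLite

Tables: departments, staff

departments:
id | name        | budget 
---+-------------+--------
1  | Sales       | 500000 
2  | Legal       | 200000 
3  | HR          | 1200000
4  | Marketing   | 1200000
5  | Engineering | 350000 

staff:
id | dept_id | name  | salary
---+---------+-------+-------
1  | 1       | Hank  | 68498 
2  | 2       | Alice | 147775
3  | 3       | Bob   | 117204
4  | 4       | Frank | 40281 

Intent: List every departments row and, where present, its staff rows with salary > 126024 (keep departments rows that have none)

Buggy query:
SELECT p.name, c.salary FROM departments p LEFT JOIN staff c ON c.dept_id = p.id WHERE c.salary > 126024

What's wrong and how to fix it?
Bug: A WHERE condition on the right-hand table after LEFT JOIN drops unmatched parents

Fix: Move the right-table condition into the ON clause so unmatched parents are kept

Corrected query:
SELECT p.name, c.salary FROM departments p LEFT JOIN staff c ON c.dept_id = p.id AND c.salary > 126024

Result:
name        | salary
------------+-------
Sales       | NULL  
Legal       | 147775
HR          | NULL  
Marketing   | NULL  
Engineering | NULL  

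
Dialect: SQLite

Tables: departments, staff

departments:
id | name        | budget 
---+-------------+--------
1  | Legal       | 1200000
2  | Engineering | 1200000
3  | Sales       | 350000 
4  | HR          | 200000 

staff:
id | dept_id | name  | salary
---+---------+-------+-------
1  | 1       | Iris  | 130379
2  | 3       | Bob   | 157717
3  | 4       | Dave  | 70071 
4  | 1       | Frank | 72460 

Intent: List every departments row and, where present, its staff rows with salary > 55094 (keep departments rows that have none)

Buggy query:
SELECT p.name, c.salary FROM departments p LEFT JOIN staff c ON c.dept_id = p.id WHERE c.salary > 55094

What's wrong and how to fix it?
Bug: Filtering c.salary in WHERE discards the NULL rows produced by LEFT JOIN, turning it into an inner join

Fix: Put 'c.salary > 55094' in the JOIN's ON clause instead of WHERE

Corrected query:
SELECT p.name, c.salary FROM departments p LEFT JOIN staff c ON c.dept_id = p.id AND c.salary > 55094

Result:
name        | salary
------------+-------
Legal       | 72460 
Legal       | 130379
Engineering | NULL  
Sales       | 157717
HR          | 70071 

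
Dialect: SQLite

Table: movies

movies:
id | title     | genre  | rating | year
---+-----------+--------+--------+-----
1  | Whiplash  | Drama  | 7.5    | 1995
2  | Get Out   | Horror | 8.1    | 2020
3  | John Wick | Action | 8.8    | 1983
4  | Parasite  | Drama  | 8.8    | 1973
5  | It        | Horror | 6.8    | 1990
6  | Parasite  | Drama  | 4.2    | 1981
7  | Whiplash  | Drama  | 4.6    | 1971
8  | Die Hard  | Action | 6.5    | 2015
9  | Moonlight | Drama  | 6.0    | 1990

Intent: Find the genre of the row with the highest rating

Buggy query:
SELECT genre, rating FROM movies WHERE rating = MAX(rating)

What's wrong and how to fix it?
Bug: WHERE is evaluated per row; an aggregate over the whole table isn't defined there

Fix: Wrap MAX in a scalar subquery so WHERE compares against a single value

Corrected query:
SELECT genre, rating FROM movies WHERE rating = (SELECT MAX(rating) FROM movies)

Result:
genre  | rating
-------+-------
Action | 8.8   
Drama  | 8.8   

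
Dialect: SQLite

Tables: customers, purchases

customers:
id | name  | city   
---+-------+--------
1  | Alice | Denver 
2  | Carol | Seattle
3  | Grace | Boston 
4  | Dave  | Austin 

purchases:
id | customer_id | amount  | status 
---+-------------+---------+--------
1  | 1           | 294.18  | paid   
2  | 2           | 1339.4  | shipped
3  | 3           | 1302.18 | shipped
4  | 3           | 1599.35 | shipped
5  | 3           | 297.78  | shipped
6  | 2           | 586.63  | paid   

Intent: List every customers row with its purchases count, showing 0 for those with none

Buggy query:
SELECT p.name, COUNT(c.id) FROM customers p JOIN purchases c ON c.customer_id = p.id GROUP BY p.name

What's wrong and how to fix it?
Bug: INNER JOIN drops customers rows that have no matching purchases rows

Fix: Use LEFT JOIN so parents without children still appear (COUNT(c.id) gives 0)

Corrected query:
SELECT p.name, COUNT(c.id) FROM customers p LEFT JOIN purchases c ON c.customer_id = p.id GROUP BY p.name

Result:
name  | COUNT(c.id)
------+------------
Alice | 1          
Carol | 2          
Dave  | 0          
Grace | 3          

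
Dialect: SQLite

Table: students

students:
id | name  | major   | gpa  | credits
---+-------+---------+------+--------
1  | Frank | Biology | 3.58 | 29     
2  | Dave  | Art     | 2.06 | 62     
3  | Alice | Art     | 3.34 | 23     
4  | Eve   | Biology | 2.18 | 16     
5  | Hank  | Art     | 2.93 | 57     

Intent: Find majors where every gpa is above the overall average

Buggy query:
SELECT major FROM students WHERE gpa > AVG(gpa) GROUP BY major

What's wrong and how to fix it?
Bug: WHERE evaluates per row before aggregation, so AVG() is unavailable

Fix: Compute the overall average in a scalar subquery and compare each group's MIN against it in HAVING

Corrected query:
SELECT major FROM students GROUP BY major HAVING MIN(gpa) > (SELECT AVG(gpa) FROM students)

Result:
(no rows)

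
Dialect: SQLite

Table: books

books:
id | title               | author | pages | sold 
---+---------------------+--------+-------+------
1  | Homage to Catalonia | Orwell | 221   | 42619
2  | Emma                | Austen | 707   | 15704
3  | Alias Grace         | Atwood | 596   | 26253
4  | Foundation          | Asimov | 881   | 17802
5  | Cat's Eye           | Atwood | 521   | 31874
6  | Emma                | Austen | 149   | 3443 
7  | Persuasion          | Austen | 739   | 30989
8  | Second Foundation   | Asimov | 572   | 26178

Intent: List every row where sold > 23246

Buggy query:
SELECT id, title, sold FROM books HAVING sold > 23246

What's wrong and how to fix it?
Bug: This is a non-aggregate query (no GROUP BY, no aggregates), so in SQLite the HAVING clause is invalid here; a row-level condition belongs in WHERE

Fix: Replace HAVING with WHERE since the condition applies to individual rows

Corrected query:
SELECT id, title, sold FROM books WHERE sold > 23246

Result:
id | title               | sold 
---+---------------------+------
1  | Homage to Catalonia | 42619
3  | Alias Grace         | 26253
5  | Cat's Eye           | 31874
7  | Persuasion          | 30989
8  | Second Foundation   | 26178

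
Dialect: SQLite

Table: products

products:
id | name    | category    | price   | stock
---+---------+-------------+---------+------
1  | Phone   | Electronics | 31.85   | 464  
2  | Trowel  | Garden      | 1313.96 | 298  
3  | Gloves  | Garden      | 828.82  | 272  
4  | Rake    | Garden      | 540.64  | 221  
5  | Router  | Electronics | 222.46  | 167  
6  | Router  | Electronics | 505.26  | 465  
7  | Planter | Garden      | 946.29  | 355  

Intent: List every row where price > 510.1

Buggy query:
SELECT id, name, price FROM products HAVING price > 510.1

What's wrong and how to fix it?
Bug: HAVING filters the output of aggregation, but this query has no GROUP BY and no aggregate functions, so SQLite rejects it (HAVING clause on a non-aggregate query); the condition here is per row

Fix: Use WHERE for row-level filtering

Corrected query:
SELECT id, name, price FROM products WHERE price > 510.1

Result:
id | name    | price  
---+---------+--------
2  | Trowel  | 1313.96
3  | Gloves  | 828.82 
4  | Rake    | 540.64 
7  | Planter | 946.29 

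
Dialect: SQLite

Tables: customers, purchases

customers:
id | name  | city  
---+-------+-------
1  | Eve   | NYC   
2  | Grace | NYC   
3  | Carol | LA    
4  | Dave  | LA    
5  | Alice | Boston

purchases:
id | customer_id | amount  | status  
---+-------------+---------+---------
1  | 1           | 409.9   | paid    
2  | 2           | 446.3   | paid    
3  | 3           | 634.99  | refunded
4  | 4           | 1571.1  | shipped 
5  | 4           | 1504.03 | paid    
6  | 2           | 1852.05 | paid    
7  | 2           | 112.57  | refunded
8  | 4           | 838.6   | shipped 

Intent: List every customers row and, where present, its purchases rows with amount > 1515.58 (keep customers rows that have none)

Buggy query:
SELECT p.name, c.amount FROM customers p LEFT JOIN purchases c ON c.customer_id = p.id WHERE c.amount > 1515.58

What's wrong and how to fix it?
Bug: Filtering c.amount in WHERE discards the NULL rows produced by LEFT JOIN, turning it into an inner join

Fix: Move the right-table condition into the ON clause so unmatched parents are kept

Corrected query:
SELECT p.name, c.amount FROM customers p LEFT JOIN purchases c ON c.customer_id = p.id AND c.amount > 1515.58

Result:
name  | amount 
------+--------
Eve   | NULL   
Grace | 1852.05
Carol | NULL   
Dave  | 1571.1 
Alice | NULL   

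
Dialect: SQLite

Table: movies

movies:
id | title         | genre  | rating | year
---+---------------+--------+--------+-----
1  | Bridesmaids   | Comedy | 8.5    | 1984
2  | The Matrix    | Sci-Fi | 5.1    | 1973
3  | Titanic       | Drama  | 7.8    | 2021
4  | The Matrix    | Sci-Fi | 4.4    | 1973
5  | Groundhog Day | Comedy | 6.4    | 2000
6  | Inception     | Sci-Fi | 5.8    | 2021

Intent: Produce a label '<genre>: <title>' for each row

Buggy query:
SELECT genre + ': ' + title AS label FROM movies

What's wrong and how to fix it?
Bug: '+' is numeric addition; on text columns SQLite converts them to 0 instead of concatenating

Fix: Replace + with || to concatenate text

Corrected query:
SELECT genre || ': ' || title AS label FROM movies

Result:
label                
---------------------
Comedy: Bridesmaids  
Sci-Fi: The Matrix   
Drama: Titanic       
Sci-Fi: The Matrix   
Comedy: Groundhog Day
Sci-Fi: Inception    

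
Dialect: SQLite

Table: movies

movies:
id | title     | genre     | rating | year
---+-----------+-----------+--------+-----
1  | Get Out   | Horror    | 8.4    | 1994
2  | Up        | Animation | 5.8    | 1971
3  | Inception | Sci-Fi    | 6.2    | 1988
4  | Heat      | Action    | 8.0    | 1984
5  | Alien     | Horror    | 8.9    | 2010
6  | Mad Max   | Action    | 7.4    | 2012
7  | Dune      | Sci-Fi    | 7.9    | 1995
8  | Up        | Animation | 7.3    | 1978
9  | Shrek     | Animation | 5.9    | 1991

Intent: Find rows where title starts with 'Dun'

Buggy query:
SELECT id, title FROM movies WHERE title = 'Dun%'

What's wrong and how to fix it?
Bug: '=' compares the literal string including the % character; pattern matching needs LIKE

Fix: Replace '=' with LIKE so 'Dun%' is treated as a pattern

Corrected query:
SELECT id, title FROM movies WHERE title LIKE 'Dun%'

Result:
id | title
---+------
7  | Dune 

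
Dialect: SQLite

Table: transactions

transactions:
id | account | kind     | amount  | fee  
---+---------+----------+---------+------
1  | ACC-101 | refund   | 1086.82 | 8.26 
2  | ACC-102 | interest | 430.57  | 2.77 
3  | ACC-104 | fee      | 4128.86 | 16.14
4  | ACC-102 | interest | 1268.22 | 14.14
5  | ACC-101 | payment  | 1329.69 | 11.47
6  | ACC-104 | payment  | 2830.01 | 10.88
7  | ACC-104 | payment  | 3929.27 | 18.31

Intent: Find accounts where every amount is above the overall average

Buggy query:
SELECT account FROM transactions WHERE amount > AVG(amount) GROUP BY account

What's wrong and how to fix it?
Bug: WHERE evaluates per row before aggregation, so AVG() is unavailable

Fix: Compute the overall average in a scalar subquery and compare each group's MIN against it in HAVING

Corrected query:
SELECT account FROM transactions GROUP BY account HAVING MIN(amount) > (SELECT AVG(amount) FROM transactions)

Result:
account
-------
ACC-104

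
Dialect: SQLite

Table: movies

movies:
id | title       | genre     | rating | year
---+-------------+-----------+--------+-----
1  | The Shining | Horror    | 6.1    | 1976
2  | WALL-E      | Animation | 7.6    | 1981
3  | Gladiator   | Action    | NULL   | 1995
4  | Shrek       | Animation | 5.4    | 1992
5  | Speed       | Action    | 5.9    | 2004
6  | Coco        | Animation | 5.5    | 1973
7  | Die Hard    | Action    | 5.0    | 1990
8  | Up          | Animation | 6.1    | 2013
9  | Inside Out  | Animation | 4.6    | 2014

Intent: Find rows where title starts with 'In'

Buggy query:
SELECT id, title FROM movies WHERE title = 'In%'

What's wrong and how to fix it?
Bug: Wildcards only work with LIKE; '=' treats '%' as a literal character

Fix: Replace '=' with LIKE so 'In%' is treated as a pattern

Corrected query:
SELECT id, title FROM movies WHERE title LIKE 'In%'

Result:
id | title     
---+-----------
9  | Inside Out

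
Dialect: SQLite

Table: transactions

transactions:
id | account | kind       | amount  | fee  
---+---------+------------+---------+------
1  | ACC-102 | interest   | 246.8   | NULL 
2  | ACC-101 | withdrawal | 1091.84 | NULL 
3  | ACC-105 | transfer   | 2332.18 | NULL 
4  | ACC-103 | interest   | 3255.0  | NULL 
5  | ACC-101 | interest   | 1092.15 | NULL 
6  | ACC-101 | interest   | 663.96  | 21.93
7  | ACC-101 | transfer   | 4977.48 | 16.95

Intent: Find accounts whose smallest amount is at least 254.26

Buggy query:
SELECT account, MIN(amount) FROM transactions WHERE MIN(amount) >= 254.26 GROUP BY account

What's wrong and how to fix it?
Bug: MIN() in WHERE is a misuse of aggregate

Fix: Use HAVING for the per-group MIN condition

Corrected query:
SELECT account, MIN(amount) FROM transactions GROUP BY account HAVING MIN(amount) >= 254.26

Result:
account | MIN(amount)
--------+------------
ACC-101 | 663.96     
ACC-103 | 3255       
ACC-105 | 2332.18    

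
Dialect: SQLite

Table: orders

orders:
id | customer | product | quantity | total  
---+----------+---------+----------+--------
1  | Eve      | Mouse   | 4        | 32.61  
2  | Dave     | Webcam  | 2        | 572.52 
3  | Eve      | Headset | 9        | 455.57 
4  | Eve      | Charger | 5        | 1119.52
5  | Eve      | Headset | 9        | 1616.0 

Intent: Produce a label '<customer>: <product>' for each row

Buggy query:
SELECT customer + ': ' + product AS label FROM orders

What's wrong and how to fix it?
Bug: '+' is numeric addition; on text columns SQLite converts them to 0 instead of concatenating

Fix: Replace + with || to concatenate text

Corrected query:
SELECT customer || ': ' || product AS label FROM orders

Result:
label       
------------
Eve: Mouse  
Dave: Webcam
Eve: Headset
Eve: Charger
Eve: Headset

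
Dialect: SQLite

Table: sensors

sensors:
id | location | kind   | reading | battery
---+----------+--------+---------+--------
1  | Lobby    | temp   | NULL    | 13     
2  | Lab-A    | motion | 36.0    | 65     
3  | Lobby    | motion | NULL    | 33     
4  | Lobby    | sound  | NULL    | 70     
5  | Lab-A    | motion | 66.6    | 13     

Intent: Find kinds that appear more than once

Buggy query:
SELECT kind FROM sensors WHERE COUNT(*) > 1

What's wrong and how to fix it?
Bug: WHERE can't reference COUNT(*); aggregates are computed after WHERE

Fix: GROUP BY kind, then filter groups with HAVING COUNT(*) > 1

Corrected query:
SELECT kind FROM sensors GROUP BY kind HAVING COUNT(*) > 1

Result:
kind  
------
motion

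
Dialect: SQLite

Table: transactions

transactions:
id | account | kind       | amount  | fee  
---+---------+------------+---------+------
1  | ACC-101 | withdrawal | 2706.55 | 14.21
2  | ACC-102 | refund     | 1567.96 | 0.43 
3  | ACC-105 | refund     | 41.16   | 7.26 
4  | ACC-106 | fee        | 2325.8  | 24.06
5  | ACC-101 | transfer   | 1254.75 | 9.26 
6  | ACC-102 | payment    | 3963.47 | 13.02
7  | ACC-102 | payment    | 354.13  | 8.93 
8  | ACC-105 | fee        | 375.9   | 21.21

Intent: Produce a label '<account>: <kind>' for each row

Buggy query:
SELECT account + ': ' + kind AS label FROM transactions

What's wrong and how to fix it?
Bug: '+' is numeric addition; on text columns SQLite converts them to 0 instead of concatenating

Fix: Replace + with || to concatenate text

Corrected query:
SELECT account || ': ' || kind AS label FROM transactions

Result:
label              
-------------------
ACC-101: withdrawal
ACC-102: refund    
ACC-105: refund    
ACC-106: fee       
ACC-101: transfer  
ACC-102: payment   
ACC-102: payment   
ACC-105: fee       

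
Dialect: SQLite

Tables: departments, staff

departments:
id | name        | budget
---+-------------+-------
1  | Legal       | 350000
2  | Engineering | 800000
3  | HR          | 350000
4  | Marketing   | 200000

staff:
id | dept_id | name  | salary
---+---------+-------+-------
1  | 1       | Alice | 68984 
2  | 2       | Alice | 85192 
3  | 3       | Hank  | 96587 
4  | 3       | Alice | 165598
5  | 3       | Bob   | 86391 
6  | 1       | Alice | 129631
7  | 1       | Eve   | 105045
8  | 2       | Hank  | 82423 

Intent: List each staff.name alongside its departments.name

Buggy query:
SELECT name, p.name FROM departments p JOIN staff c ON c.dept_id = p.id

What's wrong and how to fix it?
Bug: Both tables have a 'name' column; the unqualified reference is ambiguous

Fix: Qualify the column with its table alias (c.name)

Corrected query:
SELECT c.name, p.name FROM departments p JOIN staff c ON c.dept_id = p.id

Result:
name  | name       
------+------------
Alice | Legal      
Alice | Engineering
Hank  | HR         
Alice | HR         
Bob   | HR         
Alice | Legal      
Eve   | Legal      
Hank  | Engineering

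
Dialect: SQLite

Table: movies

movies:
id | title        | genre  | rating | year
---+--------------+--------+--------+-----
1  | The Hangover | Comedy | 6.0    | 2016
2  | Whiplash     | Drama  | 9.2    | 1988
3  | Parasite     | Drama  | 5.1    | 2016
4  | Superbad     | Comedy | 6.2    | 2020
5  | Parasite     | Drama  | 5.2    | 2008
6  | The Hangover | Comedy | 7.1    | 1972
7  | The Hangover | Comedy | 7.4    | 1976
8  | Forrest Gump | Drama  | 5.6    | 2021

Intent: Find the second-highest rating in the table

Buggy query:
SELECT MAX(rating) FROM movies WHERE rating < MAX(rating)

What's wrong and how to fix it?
Bug: MAX(rating) on the right of the comparison is an aggregate-in-WHERE error

Fix: Put the inner MAX in a scalar subquery

Corrected query:
SELECT MAX(rating) FROM movies WHERE rating < (SELECT MAX(rating) FROM movies)

Result:
MAX(rating)
-----------
7.4        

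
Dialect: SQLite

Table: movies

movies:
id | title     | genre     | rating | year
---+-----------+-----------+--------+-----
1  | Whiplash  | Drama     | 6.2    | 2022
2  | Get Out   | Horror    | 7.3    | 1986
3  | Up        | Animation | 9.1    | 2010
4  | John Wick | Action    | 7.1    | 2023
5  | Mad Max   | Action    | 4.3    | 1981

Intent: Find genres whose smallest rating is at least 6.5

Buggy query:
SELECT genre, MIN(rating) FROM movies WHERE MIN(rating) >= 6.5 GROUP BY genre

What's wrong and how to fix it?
Bug: MIN() in WHERE is a misuse of aggregate

Fix: Replace WHERE with HAVING after the GROUP BY

Corrected query:
SELECT genre, MIN(rating) FROM movies GROUP BY genre HAVING MIN(rating) >= 6.5

Result:
genre     | MIN(rating)
----------+------------
Animation | 9.1        
Horror    | 7.3        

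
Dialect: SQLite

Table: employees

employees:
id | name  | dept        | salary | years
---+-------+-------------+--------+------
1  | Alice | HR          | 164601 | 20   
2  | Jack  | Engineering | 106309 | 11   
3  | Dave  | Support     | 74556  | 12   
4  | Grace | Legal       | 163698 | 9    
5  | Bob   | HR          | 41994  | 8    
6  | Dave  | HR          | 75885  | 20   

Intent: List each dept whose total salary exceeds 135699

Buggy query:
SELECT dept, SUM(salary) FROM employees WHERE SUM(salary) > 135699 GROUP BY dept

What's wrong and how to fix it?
Bug: WHERE runs before GROUP BY, so aggregates aren't available there

Fix: Move the aggregate condition to a HAVING clause

Corrected query:
SELECT dept, SUM(salary) FROM employees GROUP BY dept HAVING SUM(salary) > 135699

Result:
dept  | SUM(salary)
------+------------
HR    | 282480     
Legal | 163698     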